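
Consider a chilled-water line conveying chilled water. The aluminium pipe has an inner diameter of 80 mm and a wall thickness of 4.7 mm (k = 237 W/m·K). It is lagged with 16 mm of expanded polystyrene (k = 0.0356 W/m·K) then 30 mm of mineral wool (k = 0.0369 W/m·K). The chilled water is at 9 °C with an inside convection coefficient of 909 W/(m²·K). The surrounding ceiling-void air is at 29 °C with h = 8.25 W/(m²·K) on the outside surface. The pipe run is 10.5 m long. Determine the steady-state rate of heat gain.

Treating each annulus and film as a series resistance:
R_inner film = 1/(h_i·2πr₁L) = 1/(909×2π×0.04×10.5) = 4.169×10^-4 K/W
R_aluminium pipe wall = ln(44.7/40)/(2π×237×10.5) = 7.105×10^-6 K/W
R_expanded polystyrene = ln(60.7/44.7)/(2π×0.0356×10.5) = 0.1303 K/W
R_mineral wool = ln(90.7/60.7)/(2π×0.0369×10.5) = 0.165 K/W
R_outer film = 1/(h_o·2πr_oL) = 1/(8.25×2π×0.0907×10.5) = 0.02026 K/W
R_total = 0.3159 K/W
Q = ΔT/R_total = 20/0.3159

Q ≈ 63.3 W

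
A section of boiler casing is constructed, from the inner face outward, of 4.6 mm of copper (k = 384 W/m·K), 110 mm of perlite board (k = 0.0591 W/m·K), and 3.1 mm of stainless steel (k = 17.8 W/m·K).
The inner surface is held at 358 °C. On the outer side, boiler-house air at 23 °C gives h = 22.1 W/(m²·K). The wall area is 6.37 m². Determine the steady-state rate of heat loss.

Q ≈ 1120 W

Thermal resistances in series:
R_copper = L/(kA) = 0.0046/(384×6.37) = 1.881×10^-6 K/W
R_perlite board = L/(kA) = 0.11/(0.0591×6.37) = 0.2922 K/W
R_stainless steel = L/(kA) = 0.0031/(17.8×6.37) = 2.734×10^-5 K/W
R_outer film = 1/(h_o·A) = 1/(22.1×6.37) = 0.007103 K/W
R_total = 0.2993 K/W
Q = ΔT / R_total = 335 / 0.2993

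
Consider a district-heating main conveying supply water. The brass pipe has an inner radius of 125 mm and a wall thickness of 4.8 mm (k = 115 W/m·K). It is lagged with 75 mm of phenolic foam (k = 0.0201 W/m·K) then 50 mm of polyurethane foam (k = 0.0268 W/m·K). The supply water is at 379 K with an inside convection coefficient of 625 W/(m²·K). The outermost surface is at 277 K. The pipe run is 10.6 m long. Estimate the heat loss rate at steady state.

Per-layer cylindrical resistances, series-summed:
R_inner film = 1/(h_i·2πr₁L) = 1/(625×2π×0.125×10.6) = 1.922×10^-4 K/W
R_brass pipe wall = ln(129.8/125)/(2π×115×10.6) = 4.92×10^-6 K/W
R_phenolic foam = ln(204.8/129.8)/(2π×0.0201×10.6) = 0.3407 K/W
R_polyurethane foam = ln(254.8/204.8)/(2π×0.0268×10.6) = 0.1224 K/W
R_total = 0.4632 K/W
Q = ΔT/R_total = 102/0.4632

Q ≈ 220 W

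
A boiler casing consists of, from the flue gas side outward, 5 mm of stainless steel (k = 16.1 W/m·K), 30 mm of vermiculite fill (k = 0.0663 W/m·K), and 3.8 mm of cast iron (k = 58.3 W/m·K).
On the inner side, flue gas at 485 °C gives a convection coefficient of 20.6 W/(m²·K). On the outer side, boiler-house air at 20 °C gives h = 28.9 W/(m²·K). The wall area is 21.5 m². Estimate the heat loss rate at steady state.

Q ≈ 18700 W

Series thermal resistances:
R_inner film = 1/(h_i·A) = 1/(20.6×21.5) = 0.002258 K/W
R_stainless steel = L/(kA) = 0.005/(16.1×21.5) = 1.444×10^-5 K/W
R_vermiculite fill = L/(kA) = 0.03/(0.0663×21.5) = 0.02105 K/W
R_cast iron = L/(kA) = 0.0038/(58.3×21.5) = 3.032×10^-6 K/W
R_outer film = 1/(h_o·A) = 1/(28.9×21.5) = 0.001609 K/W
R_total = 0.02493 K/W
Q = ΔT / R_total = 465 / 0.02493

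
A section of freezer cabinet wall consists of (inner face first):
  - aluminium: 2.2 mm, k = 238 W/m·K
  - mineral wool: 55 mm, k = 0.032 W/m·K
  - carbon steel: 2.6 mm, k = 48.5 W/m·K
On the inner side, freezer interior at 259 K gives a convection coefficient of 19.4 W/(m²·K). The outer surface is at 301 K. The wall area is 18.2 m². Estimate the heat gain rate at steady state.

Q ≈ 432 W

Treating each layer as a thermal resistance in series:
R_inner film = 1/(h_i·A) = 1/(19.4×18.2) = 0.002832 K/W
R_aluminium = L/(kA) = 0.0022/(238×18.2) = 5.079×10^-7 K/W
R_mineral wool = L/(kA) = 0.055/(0.032×18.2) = 0.09444 K/W
R_carbon steel = L/(kA) = 0.0026/(48.5×18.2) = 2.946×10^-6 K/W
R_total = 0.09727 K/W
Q = ΔT / R_total = 42 / 0.09727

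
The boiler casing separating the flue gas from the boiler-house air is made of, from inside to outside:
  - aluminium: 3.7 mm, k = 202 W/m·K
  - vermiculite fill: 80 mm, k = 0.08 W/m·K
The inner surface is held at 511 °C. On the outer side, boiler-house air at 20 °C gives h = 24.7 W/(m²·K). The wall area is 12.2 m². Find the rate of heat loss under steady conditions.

Thermal resistances in series:
R_aluminium = L/(kA) = 0.0037/(202×12.2) = 1.501×10^-6 K/W
R_vermiculite fill = L/(kA) = 0.08/(0.08×12.2) = 0.08197 K/W
R_outer film = 1/(h_o·A) = 1/(24.7×12.2) = 0.003319 K/W
R_total = 0.08529 K/W
Q = ΔT / R_total = 491 / 0.08529

Q ≈ 5760 W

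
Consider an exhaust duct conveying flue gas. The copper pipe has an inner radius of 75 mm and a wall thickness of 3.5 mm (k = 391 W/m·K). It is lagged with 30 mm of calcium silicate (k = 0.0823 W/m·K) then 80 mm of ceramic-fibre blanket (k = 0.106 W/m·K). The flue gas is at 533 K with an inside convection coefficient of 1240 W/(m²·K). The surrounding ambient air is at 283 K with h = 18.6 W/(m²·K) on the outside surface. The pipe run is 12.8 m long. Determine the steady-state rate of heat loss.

Treating each annulus and film as a series resistance:
R_inner film = 1/(h_i·2πr₁L) = 1/(1240×2π×0.075×12.8) = 1.337×10^-4 K/W
R_copper pipe wall = ln(78.5/75)/(2π×391×12.8) = 1.45×10^-6 K/W
R_calcium silicate = ln(108.5/78.5)/(2π×0.0823×12.8) = 0.0489 K/W
R_ceramic-fibre blanket = ln(188.5/108.5)/(2π×0.106×12.8) = 0.06479 K/W
R_outer film = 1/(h_o·2πr_oL) = 1/(18.6×2π×0.1885×12.8) = 0.003546 K/W
R_total = 0.1174 K/W
Q = ΔT/R_total = 250/0.1174

Q ≈ 2130 W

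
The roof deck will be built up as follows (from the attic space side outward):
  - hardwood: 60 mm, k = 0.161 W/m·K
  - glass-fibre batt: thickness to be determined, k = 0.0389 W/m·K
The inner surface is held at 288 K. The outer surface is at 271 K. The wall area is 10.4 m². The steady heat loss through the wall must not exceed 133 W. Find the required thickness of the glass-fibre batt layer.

Treating each layer as a thermal resistance in series:
R_hardwood = L/(kA) = 0.06/(0.161×10.4) = 0.03583 K/W
Sum of the known resistances R_other = 0.03583 K/W
Required total resistance R_tot = ΔT/Q_allow = 17/133 = 0.1278 K/W
R_glass-fibre batt = R_tot − R_other = 0.09199 K/W
L = R·k·A = 0.09199×0.0389×10.4

L ≈ 37.2 mm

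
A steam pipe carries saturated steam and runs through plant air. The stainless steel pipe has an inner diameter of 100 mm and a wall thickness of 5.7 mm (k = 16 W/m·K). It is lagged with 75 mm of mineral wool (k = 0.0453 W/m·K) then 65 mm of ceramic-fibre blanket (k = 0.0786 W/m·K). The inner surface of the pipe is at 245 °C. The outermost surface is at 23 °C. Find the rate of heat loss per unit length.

q′ ≈ 58.2 W/m

Treating each annulus and film as a series resistance:
R_stainless steel pipe wall = ln(55.7/50)/(2π×16×1) = 0.001074 K/W
R_mineral wool = ln(130.7/55.7)/(2π×0.0453×1) = 2.997 K/W
R_ceramic-fibre blanket = ln(195.7/130.7)/(2π×0.0786×1) = 0.8174 K/W
R_total = 3.815 K/W
Q = ΔT/R_total = 222/3.815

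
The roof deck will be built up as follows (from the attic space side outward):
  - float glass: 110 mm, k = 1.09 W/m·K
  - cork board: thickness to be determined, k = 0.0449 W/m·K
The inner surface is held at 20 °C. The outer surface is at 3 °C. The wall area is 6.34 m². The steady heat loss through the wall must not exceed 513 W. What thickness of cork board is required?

Treating each layer as a thermal resistance in series:
R_float glass = L/(kA) = 0.11/(1.09×6.34) = 0.01592 K/W
Sum of the known resistances R_other = 0.01592 K/W
Required total resistance R_tot = ΔT/Q_allow = 17/513 = 0.03314 K/W
R_cork board = R_tot − R_other = 0.01722 K/W
L = R·k·A = 0.01722×0.0449×6.34

L ≈ 4.9 mm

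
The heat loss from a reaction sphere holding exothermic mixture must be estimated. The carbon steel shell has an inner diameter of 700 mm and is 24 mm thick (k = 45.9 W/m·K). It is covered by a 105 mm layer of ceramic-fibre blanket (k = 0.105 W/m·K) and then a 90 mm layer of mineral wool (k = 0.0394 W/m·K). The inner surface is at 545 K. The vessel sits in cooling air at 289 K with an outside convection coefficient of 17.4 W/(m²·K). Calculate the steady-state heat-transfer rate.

Radial (spherical) resistances in series:
R_carbon steel shell = (1/0.35 − 1/0.374)/(4π×45.9) = 3.179×10^-4 K/W
R_ceramic-fibre blanket = (1/0.374 − 1/0.479)/(4π×0.105) = 0.4442 K/W
R_mineral wool = (1/0.479 − 1/0.569)/(4π×0.0394) = 0.6669 K/W
R_outer film = 1/(h·4πr_o²) = 1/(17.4×4π×0.569²) = 0.01413 K/W
R_total = 1.126 K/W
Q = ΔT/R_total = 256/1.126

Q ≈ 227 W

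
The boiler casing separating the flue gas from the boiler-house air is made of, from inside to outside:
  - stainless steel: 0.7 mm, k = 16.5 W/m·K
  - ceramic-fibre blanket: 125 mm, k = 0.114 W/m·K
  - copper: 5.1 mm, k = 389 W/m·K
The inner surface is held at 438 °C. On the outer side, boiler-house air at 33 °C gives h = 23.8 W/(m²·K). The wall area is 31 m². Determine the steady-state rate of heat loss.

Model the wall as resistances in series:
R_stainless steel = L/(kA) = 0.0007/(16.5×31) = 1.369×10^-6 K/W
R_ceramic-fibre blanket = L/(kA) = 0.125/(0.114×31) = 0.03537 K/W
R_copper = L/(kA) = 0.0051/(389×31) = 4.229×10^-7 K/W
R_outer film = 1/(h_o·A) = 1/(23.8×31) = 0.001355 K/W
R_total = 0.03673 K/W
Q = ΔT / R_total = 405 / 0.03673

Q ≈ 11000 W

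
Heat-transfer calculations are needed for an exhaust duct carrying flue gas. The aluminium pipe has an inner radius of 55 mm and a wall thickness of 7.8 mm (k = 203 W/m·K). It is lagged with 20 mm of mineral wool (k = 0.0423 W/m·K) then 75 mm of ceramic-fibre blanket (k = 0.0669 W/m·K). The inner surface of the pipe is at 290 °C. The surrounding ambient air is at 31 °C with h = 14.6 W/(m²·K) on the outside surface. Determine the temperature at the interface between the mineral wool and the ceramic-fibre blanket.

Radial resistances (cylindrical: R_cond = ln(r_o/r_i)/(2πkL), R_conv = 1/(h·2πrL)):
R_aluminium pipe wall = ln(62.8/55)/(2π×203×1) = 1.04×10^-4 K/W
R_mineral wool = ln(82.8/62.8)/(2π×0.0423×1) = 1.04 K/W
R_ceramic-fibre blanket = ln(157.8/82.8)/(2π×0.0669×1) = 1.534 K/W
R_outer film = 1/(h_o·2πr_oL) = 1/(14.6×2π×0.1578×1) = 0.06908 K/W
R_total = 2.644 K/W
Q = ΔT/R_total = 259/2.644
Q = 98 W/m
T_interface = T_inner − Q·ΣR(inner→interface) = 290 − 98×1.04

T ≈ 188 °C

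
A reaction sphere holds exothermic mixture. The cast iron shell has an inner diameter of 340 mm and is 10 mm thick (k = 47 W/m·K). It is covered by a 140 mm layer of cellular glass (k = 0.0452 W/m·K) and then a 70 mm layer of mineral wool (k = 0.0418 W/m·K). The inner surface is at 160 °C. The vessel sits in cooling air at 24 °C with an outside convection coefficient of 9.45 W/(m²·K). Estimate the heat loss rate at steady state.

Q ≈ 25.2 W

For a spherical shell R = (1/r₁ − 1/r₂)/(4πk); film R = 1/(h·4πr²). In series:
R_cast iron shell = (1/0.17 − 1/0.18)/(4π×47) = 5.533×10^-4 K/W
R_cellular glass = (1/0.18 − 1/0.32)/(4π×0.0452) = 4.279 K/W
R_mineral wool = (1/0.32 − 1/0.39)/(4π×0.0418) = 1.068 K/W
R_outer film = 1/(h·4πr_o²) = 1/(9.45×4π×0.39²) = 0.05536 K/W
R_total = 5.403 K/W
Q = ΔT/R_total = 136/5.403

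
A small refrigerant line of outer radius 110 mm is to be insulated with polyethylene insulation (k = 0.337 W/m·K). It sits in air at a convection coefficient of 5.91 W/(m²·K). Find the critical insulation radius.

r_cr ≈ 57 mm

For a cylinder r_cr = k/h = 0.337/5.91
r_cr = 57 mm; since the bare radius (110 mm) is above r_cr, any added insulation will reduce heat loss.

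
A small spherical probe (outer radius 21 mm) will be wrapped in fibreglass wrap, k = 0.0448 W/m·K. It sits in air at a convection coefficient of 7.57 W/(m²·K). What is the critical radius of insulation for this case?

For a sphere r_cr = 2k/h = 2×0.0448/7.57
r_cr = 11.8 mm; since the bare radius (21 mm) is above r_cr, any added insulation will reduce heat loss.

r_cr ≈ 11.8 mm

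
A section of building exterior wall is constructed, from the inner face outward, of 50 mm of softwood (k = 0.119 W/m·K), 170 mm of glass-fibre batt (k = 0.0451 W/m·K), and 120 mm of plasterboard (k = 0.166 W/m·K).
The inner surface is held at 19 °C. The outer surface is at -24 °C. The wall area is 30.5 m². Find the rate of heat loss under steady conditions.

Model the wall as resistances in series:
R_softwood = L/(kA) = 0.05/(0.119×30.5) = 0.01378 K/W
R_glass-fibre batt = L/(kA) = 0.17/(0.0451×30.5) = 0.1236 K/W
R_plasterboard = L/(kA) = 0.12/(0.166×30.5) = 0.0237 K/W
R_total = 0.1611 K/W
Q = ΔT / R_total = 43 / 0.1611

Q ≈ 267 W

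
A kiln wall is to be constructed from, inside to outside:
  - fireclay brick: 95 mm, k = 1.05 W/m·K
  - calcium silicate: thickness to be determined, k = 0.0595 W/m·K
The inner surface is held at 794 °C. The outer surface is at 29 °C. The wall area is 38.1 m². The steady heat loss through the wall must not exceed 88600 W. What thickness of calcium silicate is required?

Using the resistance-network approach (series):
R_fireclay brick = L/(kA) = 0.095/(1.05×38.1) = 0.002375 K/W
Sum of the known resistances R_other = 0.002375 K/W
Required total resistance R_tot = ΔT/Q_allow = 765/88600 = 0.008634 K/W
R_calcium silicate = R_tot − R_other = 0.00626 K/W
L = R·k·A = 0.00626×0.0595×38.1

L ≈ 14.2 mm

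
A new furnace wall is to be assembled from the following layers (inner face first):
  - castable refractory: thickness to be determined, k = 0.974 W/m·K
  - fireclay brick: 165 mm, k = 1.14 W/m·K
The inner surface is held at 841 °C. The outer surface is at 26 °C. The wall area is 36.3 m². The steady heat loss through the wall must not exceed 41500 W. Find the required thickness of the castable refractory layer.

L ≈ 553 mm

Series thermal resistances:
R_fireclay brick = L/(kA) = 0.165/(1.14×36.3) = 0.003987 K/W
Sum of the known resistances R_other = 0.003987 K/W
Required total resistance R_tot = ΔT/Q_allow = 815/41500 = 0.01964 K/W
R_castable refractory = R_tot − R_other = 0.01565 K/W
L = R·k·A = 0.01565×0.974×36.3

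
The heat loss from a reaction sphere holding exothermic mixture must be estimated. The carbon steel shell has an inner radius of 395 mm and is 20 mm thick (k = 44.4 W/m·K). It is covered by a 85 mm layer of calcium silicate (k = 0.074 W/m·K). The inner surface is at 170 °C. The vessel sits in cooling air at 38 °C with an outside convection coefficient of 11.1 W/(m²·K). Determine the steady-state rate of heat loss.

Q ≈ 281 W

For a spherical shell R = (1/r₁ − 1/r₂)/(4πk); film R = 1/(h·4πr²). In series:
R_carbon steel shell = (1/0.395 − 1/0.415)/(4π×44.4) = 2.187×10^-4 K/W
R_calcium silicate = (1/0.415 − 1/0.5)/(4π×0.074) = 0.4405 K/W
R_outer film = 1/(h·4πr_o²) = 1/(11.1×4π×0.5²) = 0.02868 K/W
R_total = 0.4694 K/W
Q = ΔT/R_total = 132/0.4694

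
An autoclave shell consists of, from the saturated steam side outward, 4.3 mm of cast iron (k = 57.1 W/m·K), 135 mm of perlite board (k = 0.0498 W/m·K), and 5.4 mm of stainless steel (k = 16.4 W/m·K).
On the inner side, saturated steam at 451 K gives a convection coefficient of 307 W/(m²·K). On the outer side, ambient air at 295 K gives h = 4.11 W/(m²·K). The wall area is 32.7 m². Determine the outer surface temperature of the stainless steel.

Thermal resistances in series:
R_inner film = 1/(h_i·A) = 1/(307×32.7) = 9.961×10^-5 K/W
R_cast iron = L/(kA) = 0.0043/(57.1×32.7) = 2.303×10^-6 K/W
R_perlite board = L/(kA) = 0.135/(0.0498×32.7) = 0.0829 K/W
R_stainless steel = L/(kA) = 0.0054/(16.4×32.7) = 1.007×10^-5 K/W
R_outer film = 1/(h_o·A) = 1/(4.11×32.7) = 0.007441 K/W
R_total = 0.09045 K/W;  Q = ΔT/R_total = 156/0.09045 = 1725 W
T_interface = T_inner − Q·ΣR(inner→interface) = 451 − 1720×0.08301

T ≈ 308 K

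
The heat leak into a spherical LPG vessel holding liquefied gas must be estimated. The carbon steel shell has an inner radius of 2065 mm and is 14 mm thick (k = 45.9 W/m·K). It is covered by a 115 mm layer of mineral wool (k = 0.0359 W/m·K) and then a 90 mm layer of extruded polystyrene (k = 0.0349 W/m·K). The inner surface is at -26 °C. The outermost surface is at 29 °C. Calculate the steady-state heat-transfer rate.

Q ≈ 568 W

Each spherical layer contributes R = (1/r_i − 1/r_o)/(4πk):
R_carbon steel shell = (1/2.065 − 1/2.079)/(4π×45.9) = 5.654×10^-6 K/W
R_mineral wool = (1/2.079 − 1/2.194)/(4π×0.0359) = 0.05589 K/W
R_extruded polystyrene = (1/2.194 − 1/2.284)/(4π×0.0349) = 0.04095 K/W
R_total = 0.09684 K/W
Q = ΔT/R_total = 55/0.09684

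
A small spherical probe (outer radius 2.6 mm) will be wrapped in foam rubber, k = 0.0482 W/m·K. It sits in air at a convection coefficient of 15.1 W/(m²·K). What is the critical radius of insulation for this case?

r_cr ≈ 6.38 mm

For a sphere r_cr = 2k/h = 2×0.0482/15.1
r_cr = 6.38 mm; since the bare radius (2.6 mm) is below r_cr, adding a thin layer of insulation will *increase* heat loss.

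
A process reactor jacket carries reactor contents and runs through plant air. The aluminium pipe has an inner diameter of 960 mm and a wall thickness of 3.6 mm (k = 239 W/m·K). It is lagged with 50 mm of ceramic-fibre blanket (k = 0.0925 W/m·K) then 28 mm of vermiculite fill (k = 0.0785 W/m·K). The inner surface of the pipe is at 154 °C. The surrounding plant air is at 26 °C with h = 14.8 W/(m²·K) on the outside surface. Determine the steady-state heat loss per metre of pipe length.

For a radial system each layer contributes R = ln(r_out/r_in)/(2πkL); films add R = 1/(hA).
R_aluminium pipe wall = ln(483.6/480)/(2π×239×1) = 4.976×10^-6 K/W
R_ceramic-fibre blanket = ln(533.6/483.6)/(2π×0.0925×1) = 0.1693 K/W
R_vermiculite fill = ln(561.6/533.6)/(2π×0.0785×1) = 0.1037 K/W
R_outer film = 1/(h_o·2πr_oL) = 1/(14.8×2π×0.5616×1) = 0.01915 K/W
R_total = 0.2921 K/W
Q = ΔT/R_total = 128/0.2921

q′ ≈ 438 W/m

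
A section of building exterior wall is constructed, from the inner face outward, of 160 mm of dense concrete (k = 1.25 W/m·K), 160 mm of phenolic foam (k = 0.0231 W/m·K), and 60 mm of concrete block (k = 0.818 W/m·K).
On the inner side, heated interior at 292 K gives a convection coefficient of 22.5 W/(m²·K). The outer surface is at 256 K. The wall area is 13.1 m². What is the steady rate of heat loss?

Thermal resistances in series:
R_inner film = 1/(h_i·A) = 1/(22.5×13.1) = 0.003393 K/W
R_dense concrete = L/(kA) = 0.16/(1.25×13.1) = 0.009771 K/W
R_phenolic foam = L/(kA) = 0.16/(0.0231×13.1) = 0.5287 K/W
R_concrete block = L/(kA) = 0.06/(0.818×13.1) = 0.005599 K/W
R_total = 0.5475 K/W
Q = ΔT / R_total = 36 / 0.5475

Q ≈ 65.8 W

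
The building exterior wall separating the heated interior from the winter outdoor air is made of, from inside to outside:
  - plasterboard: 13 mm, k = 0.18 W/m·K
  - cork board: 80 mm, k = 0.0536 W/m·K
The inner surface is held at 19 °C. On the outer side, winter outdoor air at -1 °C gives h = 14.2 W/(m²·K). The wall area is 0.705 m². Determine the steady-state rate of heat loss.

Q ≈ 8.62 W

Treating each layer as a thermal resistance in series:
R_plasterboard = L/(kA) = 0.013/(0.18×0.705) = 0.1024 K/W
R_cork board = L/(kA) = 0.08/(0.0536×0.705) = 2.117 K/W
R_outer film = 1/(h_o·A) = 1/(14.2×0.705) = 0.09989 K/W
R_total = 2.319 K/W
Q = ΔT / R_total = 20 / 2.319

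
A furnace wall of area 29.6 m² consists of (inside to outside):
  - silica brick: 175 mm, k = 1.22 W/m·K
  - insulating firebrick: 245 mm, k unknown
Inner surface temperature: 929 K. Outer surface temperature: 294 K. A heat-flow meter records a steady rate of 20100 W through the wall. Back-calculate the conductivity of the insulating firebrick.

Treating each layer as a thermal resistance in series:
R_silica brick = L/(kA) = 0.175/(1.22×29.6) = 0.004846 K/W
Sum of known resistances R_other = 0.004846 K/W
Total R = ΔT/Q = 635/20100 = 0.03159 K/W
R_insulating firebrick = R_total − R_other = 0.02675 K/W
k = L/(R·A) = 0.245/(0.02675×29.6)

k ≈ 0.309 W/(m·K)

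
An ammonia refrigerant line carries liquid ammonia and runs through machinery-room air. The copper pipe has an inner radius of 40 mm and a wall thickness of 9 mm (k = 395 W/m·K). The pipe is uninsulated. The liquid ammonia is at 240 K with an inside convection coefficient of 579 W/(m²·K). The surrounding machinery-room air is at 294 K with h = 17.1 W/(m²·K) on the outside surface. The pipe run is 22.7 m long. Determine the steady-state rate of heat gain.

Q ≈ 6230 W

Treating each annulus and film as a series resistance:
R_inner film = 1/(h_i·2πr₁L) = 1/(579×2π×0.04×22.7) = 3.027×10^-4 K/W
R_copper pipe wall = ln(49/40)/(2π×395×22.7) = 3.602×10^-6 K/W
R_outer film = 1/(h_o·2πr_oL) = 1/(17.1×2π×0.049×22.7) = 0.008368 K/W
R_total = 0.008674 K/W
Q = ΔT/R_total = 54/0.008674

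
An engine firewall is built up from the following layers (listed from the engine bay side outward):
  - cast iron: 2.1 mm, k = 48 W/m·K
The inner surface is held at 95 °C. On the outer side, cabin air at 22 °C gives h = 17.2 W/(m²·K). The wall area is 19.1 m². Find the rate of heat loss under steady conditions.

Q ≈ 24000 W

Using the resistance-network approach (series):
R_cast iron = L/(kA) = 0.0021/(48×19.1) = 2.291×10^-6 K/W
R_outer film = 1/(h_o·A) = 1/(17.2×19.1) = 0.003044 K/W
R_total = 0.003046 K/W
Q = ΔT / R_total = 73 / 0.003046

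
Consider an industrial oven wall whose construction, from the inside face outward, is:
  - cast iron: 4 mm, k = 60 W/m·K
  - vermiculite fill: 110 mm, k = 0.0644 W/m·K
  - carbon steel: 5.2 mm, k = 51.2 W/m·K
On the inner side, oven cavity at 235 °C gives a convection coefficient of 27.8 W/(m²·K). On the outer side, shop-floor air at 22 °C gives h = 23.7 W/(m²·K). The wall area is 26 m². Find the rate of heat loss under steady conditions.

Q ≈ 3100 W

Model the wall as resistances in series:
R_inner film = 1/(h_i·A) = 1/(27.8×26) = 0.001384 K/W
R_cast iron = L/(kA) = 0.004/(60×26) = 2.564×10^-6 K/W
R_vermiculite fill = L/(kA) = 0.11/(0.0644×26) = 0.0657 K/W
R_carbon steel = L/(kA) = 0.0052/(51.2×26) = 3.906×10^-6 K/W
R_outer film = 1/(h_o·A) = 1/(23.7×26) = 0.001623 K/W
R_total = 0.06871 K/W
Q = ΔT / R_total = 213 / 0.06871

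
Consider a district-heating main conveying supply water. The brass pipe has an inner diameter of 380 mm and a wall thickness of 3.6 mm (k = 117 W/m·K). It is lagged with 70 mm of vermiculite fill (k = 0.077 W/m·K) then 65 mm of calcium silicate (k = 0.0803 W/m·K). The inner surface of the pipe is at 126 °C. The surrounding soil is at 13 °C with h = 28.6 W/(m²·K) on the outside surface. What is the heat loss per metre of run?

q′ ≈ 104 W/m

Cylindrical conduction, so R = ln(r₂/r₁)/(2πkL) per layer, in series:
R_brass pipe wall = ln(193.6/190)/(2π×117×1) = 2.553×10^-5 K/W
R_vermiculite fill = ln(263.6/193.6)/(2π×0.077×1) = 0.6379 K/W
R_calcium silicate = ln(328.6/263.6)/(2π×0.0803×1) = 0.4369 K/W
R_outer film = 1/(h_o·2πr_oL) = 1/(28.6×2π×0.3286×1) = 0.01694 K/W
R_total = 1.092 K/W
Q = ΔT/R_total = 113/1.092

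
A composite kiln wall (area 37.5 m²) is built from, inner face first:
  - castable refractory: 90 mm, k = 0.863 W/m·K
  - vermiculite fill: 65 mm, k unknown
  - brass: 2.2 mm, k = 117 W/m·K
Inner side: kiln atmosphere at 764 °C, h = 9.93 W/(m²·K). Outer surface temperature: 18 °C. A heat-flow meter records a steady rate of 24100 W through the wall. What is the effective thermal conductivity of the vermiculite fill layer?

k ≈ 0.068 W/(m·K)

Treating each layer as a thermal resistance in series:
R_inner film = 1/(h_i·A) = 1/(9.93×37.5) = 0.002685 K/W
R_castable refractory = L/(kA) = 0.09/(0.863×37.5) = 0.002781 K/W
R_brass = L/(kA) = 0.0022/(117×37.5) = 5.014×10^-7 K/W
Sum of known resistances R_other = 0.005467 K/W
Total R = ΔT/Q = 746/24100 = 0.03095 K/W
R_vermiculite fill = R_total − R_other = 0.02549 K/W
k = L/(R·A) = 0.065/(0.02549×37.5)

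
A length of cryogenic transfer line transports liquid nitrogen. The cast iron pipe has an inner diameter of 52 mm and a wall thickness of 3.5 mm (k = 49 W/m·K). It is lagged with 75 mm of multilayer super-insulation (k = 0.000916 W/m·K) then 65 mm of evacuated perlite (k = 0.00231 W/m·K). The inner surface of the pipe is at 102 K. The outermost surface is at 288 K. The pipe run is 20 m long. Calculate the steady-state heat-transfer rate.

Treating each annulus and film as a series resistance:
R_cast iron pipe wall = ln(29.5/26)/(2π×49×20) = 2.051×10^-5 K/W
R_multilayer super-insulation = ln(104.5/29.5)/(2π×0.000916×20) = 10.99 K/W
R_evacuated perlite = ln(169.5/104.5)/(2π×0.00231×20) = 1.666 K/W
R_total = 12.65 K/W
Q = ΔT/R_total = 186/12.65

Q ≈ 14.7 W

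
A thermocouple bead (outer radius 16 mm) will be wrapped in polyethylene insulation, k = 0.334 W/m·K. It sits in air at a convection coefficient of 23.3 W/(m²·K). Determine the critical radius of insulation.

For a sphere r_cr = 2k/h = 2×0.334/23.3
r_cr = 28.7 mm; since the bare radius (16 mm) is below r_cr, adding a thin layer of insulation will *increase* heat loss.

r_cr ≈ 28.7 mm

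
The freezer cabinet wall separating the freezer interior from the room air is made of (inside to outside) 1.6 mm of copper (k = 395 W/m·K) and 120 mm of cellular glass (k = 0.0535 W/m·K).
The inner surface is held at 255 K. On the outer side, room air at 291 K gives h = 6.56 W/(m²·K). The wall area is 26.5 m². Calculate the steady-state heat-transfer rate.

Series thermal resistances:
R_copper = L/(kA) = 0.0016/(395×26.5) = 1.529×10^-7 K/W
R_cellular glass = L/(kA) = 0.12/(0.0535×26.5) = 0.08464 K/W
R_outer film = 1/(h_o·A) = 1/(6.56×26.5) = 0.005752 K/W
R_total = 0.09039 K/W
Q = ΔT / R_total = 36 / 0.09039

Q ≈ 398 W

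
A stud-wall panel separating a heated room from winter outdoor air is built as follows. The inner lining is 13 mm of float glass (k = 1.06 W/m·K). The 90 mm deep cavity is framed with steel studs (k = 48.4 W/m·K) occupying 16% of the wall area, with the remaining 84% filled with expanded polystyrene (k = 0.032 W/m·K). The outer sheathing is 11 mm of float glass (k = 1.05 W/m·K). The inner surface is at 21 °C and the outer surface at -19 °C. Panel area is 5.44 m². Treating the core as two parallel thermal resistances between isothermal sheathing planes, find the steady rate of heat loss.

Q ≈ 6340 W

Sheathing layers in series; stud and cavity paths in parallel between them.
R_inner = 0.013/(1.06×5.44) = 0.002254 K/W
R_stud  = 0.09/(48.4×0.16×5.44) = 0.002136 K/W
R_cav   = 0.09/(0.032×0.84×5.44) = 0.6155 K/W
1/R_core = 1/R_stud + 1/R_cav → R_core = 0.002129 K/W
R_outer = 0.011/(1.05×5.44) = 0.001926 K/W
R_total = 0.006309 K/W
Q = ΔT/R_total = 40/0.006309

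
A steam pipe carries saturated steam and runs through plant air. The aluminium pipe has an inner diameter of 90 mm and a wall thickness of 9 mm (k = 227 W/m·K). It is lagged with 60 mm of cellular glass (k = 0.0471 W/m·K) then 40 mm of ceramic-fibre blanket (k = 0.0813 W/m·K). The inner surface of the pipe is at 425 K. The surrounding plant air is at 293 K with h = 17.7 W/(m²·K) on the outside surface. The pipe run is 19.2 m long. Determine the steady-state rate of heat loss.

Q ≈ 799 W

Treating each annulus and film as a series resistance:
R_aluminium pipe wall = ln(54/45)/(2π×227×19.2) = 6.658×10^-6 K/W
R_cellular glass = ln(114/54)/(2π×0.0471×19.2) = 0.1315 K/W
R_ceramic-fibre blanket = ln(154/114)/(2π×0.0813×19.2) = 0.03066 K/W
R_outer film = 1/(h_o·2πr_oL) = 1/(17.7×2π×0.154×19.2) = 0.003041 K/W
R_total = 0.1652 K/W
Q = ΔT/R_total = 132/0.1652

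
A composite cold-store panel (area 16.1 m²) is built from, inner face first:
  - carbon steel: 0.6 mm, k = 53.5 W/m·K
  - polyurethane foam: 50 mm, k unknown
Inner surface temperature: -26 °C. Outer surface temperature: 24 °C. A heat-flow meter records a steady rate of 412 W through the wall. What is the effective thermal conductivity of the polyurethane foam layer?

k ≈ 0.0256 W/(m·K)

Thermal resistances in series:
R_carbon steel = L/(kA) = 0.0006/(53.5×16.1) = 6.966×10^-7 K/W
Sum of known resistances R_other = 6.966×10^-7 K/W
Total R = ΔT/Q = 50/412 = 0.1214 K/W
R_polyurethane foam = R_total − R_other = 0.1214 K/W
k = L/(R·A) = 0.05/(0.1214×16.1)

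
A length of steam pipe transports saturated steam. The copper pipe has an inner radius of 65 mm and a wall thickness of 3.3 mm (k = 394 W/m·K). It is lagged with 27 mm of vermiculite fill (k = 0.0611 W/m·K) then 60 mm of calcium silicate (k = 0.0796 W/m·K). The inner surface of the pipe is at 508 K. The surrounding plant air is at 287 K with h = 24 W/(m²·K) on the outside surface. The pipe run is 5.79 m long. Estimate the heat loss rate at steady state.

Q ≈ 678 W

Cylindrical conduction, so R = ln(r₂/r₁)/(2πkL) per layer, in series:
R_copper pipe wall = ln(68.3/65)/(2π×394×5.79) = 3.455×10^-6 K/W
R_vermiculite fill = ln(95.3/68.3)/(2π×0.0611×5.79) = 0.1499 K/W
R_calcium silicate = ln(155.3/95.3)/(2π×0.0796×5.79) = 0.1686 K/W
R_outer film = 1/(h_o·2πr_oL) = 1/(24×2π×0.1553×5.79) = 0.007375 K/W
R_total = 0.3259 K/W
Q = ΔT/R_total = 221/0.3259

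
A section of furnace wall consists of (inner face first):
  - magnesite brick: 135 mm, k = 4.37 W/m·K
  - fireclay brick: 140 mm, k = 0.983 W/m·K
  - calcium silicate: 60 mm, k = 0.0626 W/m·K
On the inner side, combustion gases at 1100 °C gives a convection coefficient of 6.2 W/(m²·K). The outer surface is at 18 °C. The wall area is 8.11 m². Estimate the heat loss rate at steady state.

Q ≈ 6790 W

Series thermal resistances:
R_inner film = 1/(h_i·A) = 1/(6.2×8.11) = 0.01989 K/W
R_magnesite brick = L/(kA) = 0.135/(4.37×8.11) = 0.003809 K/W
R_fireclay brick = L/(kA) = 0.14/(0.983×8.11) = 0.01756 K/W
R_calcium silicate = L/(kA) = 0.06/(0.0626×8.11) = 0.1182 K/W
R_total = 0.1594 K/W
Q = ΔT / R_total = 1082 / 0.1594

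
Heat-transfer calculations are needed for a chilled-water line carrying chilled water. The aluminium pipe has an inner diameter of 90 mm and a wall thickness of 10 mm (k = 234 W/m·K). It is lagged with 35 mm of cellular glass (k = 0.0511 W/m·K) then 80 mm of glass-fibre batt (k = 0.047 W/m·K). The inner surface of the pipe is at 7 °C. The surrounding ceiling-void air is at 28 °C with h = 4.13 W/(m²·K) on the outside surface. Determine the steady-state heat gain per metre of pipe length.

For a radial system each layer contributes R = ln(r_out/r_in)/(2πkL); films add R = 1/(hA).
R_aluminium pipe wall = ln(55/45)/(2π×234×1) = 1.365×10^-4 K/W
R_cellular glass = ln(90/55)/(2π×0.0511×1) = 1.534 K/W
R_glass-fibre batt = ln(170/90)/(2π×0.047×1) = 2.154 K/W
R_outer film = 1/(h_o·2πr_oL) = 1/(4.13×2π×0.17×1) = 0.2267 K/W
R_total = 3.914 K/W
Q = ΔT/R_total = 21/3.914

q′ ≈ 5.36 W/m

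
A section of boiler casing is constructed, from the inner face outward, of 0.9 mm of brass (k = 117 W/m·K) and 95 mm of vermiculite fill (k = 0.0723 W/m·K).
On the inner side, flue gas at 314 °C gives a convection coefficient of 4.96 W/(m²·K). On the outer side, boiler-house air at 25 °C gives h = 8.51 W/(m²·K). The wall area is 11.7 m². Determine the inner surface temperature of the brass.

Treating each layer as a thermal resistance in series:
R_inner film = 1/(h_i·A) = 1/(4.96×11.7) = 0.01723 K/W
R_brass = L/(kA) = 0.0009/(117×11.7) = 6.575×10^-7 K/W
R_vermiculite fill = L/(kA) = 0.095/(0.0723×11.7) = 0.1123 K/W
R_outer film = 1/(h_o·A) = 1/(8.51×11.7) = 0.01004 K/W
R_total = 0.1396 K/W;  Q = ΔT/R_total = 289/0.1396 = 2070 W
T_interface = T_inner − Q·ΣR(inner→interface) = 314 − 2070×0.01723

T ≈ 278 °C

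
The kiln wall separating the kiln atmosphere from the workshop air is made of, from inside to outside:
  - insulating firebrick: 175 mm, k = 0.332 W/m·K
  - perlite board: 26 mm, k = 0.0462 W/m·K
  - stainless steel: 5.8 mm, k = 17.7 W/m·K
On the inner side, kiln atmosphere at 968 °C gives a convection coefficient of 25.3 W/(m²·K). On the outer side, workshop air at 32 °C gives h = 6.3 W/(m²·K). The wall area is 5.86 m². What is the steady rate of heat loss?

Model the wall as resistances in series:
R_inner film = 1/(h_i·A) = 1/(25.3×5.86) = 0.006745 K/W
R_insulating firebrick = L/(kA) = 0.175/(0.332×5.86) = 0.08995 K/W
R_perlite board = L/(kA) = 0.026/(0.0462×5.86) = 0.09604 K/W
R_stainless steel = L/(kA) = 0.0058/(17.7×5.86) = 5.592×10^-5 K/W
R_outer film = 1/(h_o·A) = 1/(6.3×5.86) = 0.02709 K/W
R_total = 0.2199 K/W
Q = ΔT / R_total = 936 / 0.2199

Q ≈ 4260 W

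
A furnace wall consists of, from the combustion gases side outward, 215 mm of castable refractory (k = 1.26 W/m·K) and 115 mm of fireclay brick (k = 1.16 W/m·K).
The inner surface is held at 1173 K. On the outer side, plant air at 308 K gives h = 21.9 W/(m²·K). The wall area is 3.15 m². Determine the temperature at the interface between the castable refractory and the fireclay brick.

Series thermal resistances:
R_castable refractory = L/(kA) = 0.215/(1.26×3.15) = 0.05417 K/W
R_fireclay brick = L/(kA) = 0.115/(1.16×3.15) = 0.03147 K/W
R_outer film = 1/(h_o·A) = 1/(21.9×3.15) = 0.0145 K/W
R_total = 0.1001 K/W;  Q = ΔT/R_total = 865/0.1001 = 8638 W
T_interface = T_inner − Q·ΣR(inner→interface) = 1173 − 8640×0.05417

T ≈ 705 K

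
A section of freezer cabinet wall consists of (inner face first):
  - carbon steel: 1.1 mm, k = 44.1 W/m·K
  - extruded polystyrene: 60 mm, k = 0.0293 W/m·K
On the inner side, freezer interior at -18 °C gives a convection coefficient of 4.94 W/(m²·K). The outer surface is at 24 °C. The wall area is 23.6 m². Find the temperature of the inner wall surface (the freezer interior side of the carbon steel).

Thermal resistances in series:
R_inner film = 1/(h_i·A) = 1/(4.94×23.6) = 0.008578 K/W
R_carbon steel = L/(kA) = 0.0011/(44.1×23.6) = 1.057×10^-6 K/W
R_extruded polystyrene = L/(kA) = 0.06/(0.0293×23.6) = 0.08677 K/W
R_total = 0.09535 K/W;  Q = ΔT/R_total = 42/0.09535 = 440.5 W
T_interface = T_inner + Q·ΣR(inner→interface) = -18 + 440×0.008578

T ≈ -14.2 °C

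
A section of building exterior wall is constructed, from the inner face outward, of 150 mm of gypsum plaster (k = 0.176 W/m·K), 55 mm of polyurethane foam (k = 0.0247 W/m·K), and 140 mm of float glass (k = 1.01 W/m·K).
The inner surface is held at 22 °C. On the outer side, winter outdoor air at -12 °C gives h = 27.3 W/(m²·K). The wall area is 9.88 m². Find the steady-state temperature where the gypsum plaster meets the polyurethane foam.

Treating each layer as a thermal resistance in series:
R_gypsum plaster = L/(kA) = 0.15/(0.176×9.88) = 0.08626 K/W
R_polyurethane foam = L/(kA) = 0.055/(0.0247×9.88) = 0.2254 K/W
R_float glass = L/(kA) = 0.14/(1.01×9.88) = 0.01403 K/W
R_outer film = 1/(h_o·A) = 1/(27.3×9.88) = 0.003707 K/W
R_total = 0.3294 K/W;  Q = ΔT/R_total = 34/0.3294 = 103.2 W
T_interface = T_inner − Q·ΣR(inner→interface) = 22 − 103×0.08626

T ≈ 13.1 °C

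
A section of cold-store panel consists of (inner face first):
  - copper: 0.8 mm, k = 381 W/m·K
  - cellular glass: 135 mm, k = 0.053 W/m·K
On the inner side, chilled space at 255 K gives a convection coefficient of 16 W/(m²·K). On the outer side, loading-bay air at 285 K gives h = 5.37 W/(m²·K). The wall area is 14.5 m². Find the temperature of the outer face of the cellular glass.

T ≈ 283 K

Treating each layer as a thermal resistance in series:
R_inner film = 1/(h_i·A) = 1/(16×14.5) = 0.00431 K/W
R_copper = L/(kA) = 0.0008/(381×14.5) = 1.448×10^-7 K/W
R_cellular glass = L/(kA) = 0.135/(0.053×14.5) = 0.1757 K/W
R_outer film = 1/(h_o·A) = 1/(5.37×14.5) = 0.01284 K/W
R_total = 0.1928 K/W;  Q = ΔT/R_total = 30/0.1928 = 155.6 W
T_interface = T_inner + Q·ΣR(inner→interface) = 255 + 156×0.18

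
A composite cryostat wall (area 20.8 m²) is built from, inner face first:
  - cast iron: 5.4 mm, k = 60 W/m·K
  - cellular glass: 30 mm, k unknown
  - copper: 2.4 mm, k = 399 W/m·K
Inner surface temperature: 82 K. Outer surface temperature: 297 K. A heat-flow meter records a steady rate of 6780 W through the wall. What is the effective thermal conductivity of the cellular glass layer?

Thermal resistances in series:
R_cast iron = L/(kA) = 0.0054/(60×20.8) = 4.327×10^-6 K/W
R_copper = L/(kA) = 0.0024/(399×20.8) = 2.892×10^-7 K/W
Sum of known resistances R_other = 4.616×10^-6 K/W
Total R = ΔT/Q = 215/6780 = 0.03171 K/W
R_cellular glass = R_total − R_other = 0.03171 K/W
k = L/(R·A) = 0.03/(0.03171×20.8)

k ≈ 0.0455 W/(m·K)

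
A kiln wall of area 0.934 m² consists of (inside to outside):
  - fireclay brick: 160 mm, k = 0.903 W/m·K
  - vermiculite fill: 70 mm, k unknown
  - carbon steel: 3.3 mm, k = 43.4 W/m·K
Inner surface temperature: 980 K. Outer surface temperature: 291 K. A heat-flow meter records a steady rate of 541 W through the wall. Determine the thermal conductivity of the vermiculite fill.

Series thermal resistances:
R_fireclay brick = L/(kA) = 0.16/(0.903×0.934) = 0.1897 K/W
R_carbon steel = L/(kA) = 0.0033/(43.4×0.934) = 8.141×10^-5 K/W
Sum of known resistances R_other = 0.1898 K/W
Total R = ΔT/Q = 689/541 = 1.274 K/W
R_vermiculite fill = R_total − R_other = 1.084 K/W
k = L/(R·A) = 0.07/(1.084×0.934)

k ≈ 0.0692 W/(m·K)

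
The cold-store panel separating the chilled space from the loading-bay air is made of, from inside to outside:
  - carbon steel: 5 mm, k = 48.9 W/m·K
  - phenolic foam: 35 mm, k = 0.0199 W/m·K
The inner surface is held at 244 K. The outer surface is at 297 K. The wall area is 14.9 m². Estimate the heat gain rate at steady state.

Thermal resistances in series:
R_carbon steel = L/(kA) = 0.005/(48.9×14.9) = 6.862×10^-6 K/W
R_phenolic foam = L/(kA) = 0.035/(0.0199×14.9) = 0.118 K/W
R_total = 0.118 K/W
Q = ΔT / R_total = 53 / 0.118

Q ≈ 449 W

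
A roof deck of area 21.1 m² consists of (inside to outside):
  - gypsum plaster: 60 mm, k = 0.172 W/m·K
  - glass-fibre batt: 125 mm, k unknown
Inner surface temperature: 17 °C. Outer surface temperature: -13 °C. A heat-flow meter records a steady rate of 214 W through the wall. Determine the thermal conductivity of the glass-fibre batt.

k ≈ 0.0479 W/(m·K)

Model the wall as resistances in series:
R_gypsum plaster = L/(kA) = 0.06/(0.172×21.1) = 0.01653 K/W
Sum of known resistances R_other = 0.01653 K/W
Total R = ΔT/Q = 30/214 = 0.1402 K/W
R_glass-fibre batt = R_total − R_other = 0.1237 K/W
k = L/(R·A) = 0.125/(0.1237×21.1)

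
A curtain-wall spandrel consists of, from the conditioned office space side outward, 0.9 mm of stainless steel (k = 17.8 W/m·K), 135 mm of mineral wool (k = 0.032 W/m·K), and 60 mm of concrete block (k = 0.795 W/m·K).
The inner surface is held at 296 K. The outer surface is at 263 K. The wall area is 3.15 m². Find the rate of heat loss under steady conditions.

Q ≈ 24.2 W

Series thermal resistances:
R_stainless steel = L/(kA) = 0.0009/(17.8×3.15) = 1.605×10^-5 K/W
R_mineral wool = L/(kA) = 0.135/(0.032×3.15) = 1.339 K/W
R_concrete block = L/(kA) = 0.06/(0.795×3.15) = 0.02396 K/W
R_total = 1.363 K/W
Q = ΔT / R_total = 33 / 1.363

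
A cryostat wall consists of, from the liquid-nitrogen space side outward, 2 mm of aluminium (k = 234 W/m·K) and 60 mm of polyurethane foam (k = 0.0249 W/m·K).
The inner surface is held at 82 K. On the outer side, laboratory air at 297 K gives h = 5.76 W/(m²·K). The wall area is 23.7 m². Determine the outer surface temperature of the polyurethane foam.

T ≈ 283 K

Thermal resistances in series:
R_aluminium = L/(kA) = 0.002/(234×23.7) = 3.606×10^-7 K/W
R_polyurethane foam = L/(kA) = 0.06/(0.0249×23.7) = 0.1017 K/W
R_outer film = 1/(h_o·A) = 1/(5.76×23.7) = 0.007325 K/W
R_total = 0.109 K/W;  Q = ΔT/R_total = 215/0.109 = 1973 W
T_interface = T_inner + Q·ΣR(inner→interface) = 82 + 1970×0.1017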